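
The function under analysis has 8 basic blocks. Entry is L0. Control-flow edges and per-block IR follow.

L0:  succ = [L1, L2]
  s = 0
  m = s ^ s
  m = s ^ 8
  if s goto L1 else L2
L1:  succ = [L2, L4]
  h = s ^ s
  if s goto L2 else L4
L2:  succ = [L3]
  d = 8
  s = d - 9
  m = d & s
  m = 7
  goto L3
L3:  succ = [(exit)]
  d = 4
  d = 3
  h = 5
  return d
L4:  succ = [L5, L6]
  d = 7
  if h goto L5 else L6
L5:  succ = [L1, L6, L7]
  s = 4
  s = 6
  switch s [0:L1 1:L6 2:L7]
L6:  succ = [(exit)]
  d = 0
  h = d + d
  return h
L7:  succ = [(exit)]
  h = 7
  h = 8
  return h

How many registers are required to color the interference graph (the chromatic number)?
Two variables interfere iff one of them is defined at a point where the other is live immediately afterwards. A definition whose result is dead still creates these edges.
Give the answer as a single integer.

Answer: 3

Derivation:
def/use:
  L0: def={m,s} ue=∅
  L1: def={h} ue={s}
  L2: def={d,m,s} ue=∅
  L3: def={d,h} ue=∅
  L4: def={d} ue={h}
  L5: def={s} ue=∅
  L6: def={d,h} ue=∅
  L7: def={h} ue=∅

Liveness:
  live L0: ∅→{s}
  live L1: {s}→{h}
  live L2: ∅→∅
  live L3: ∅→∅
  live L4: {h}→∅
  live L5: ∅→{s}
  live L6: ∅→∅
  live L7: ∅→∅

Interfere edges:
  d: {h,s}
  h: {d,s}
  m: {s}
  s: {d,h,m}

Colouring:
  {d,h,s} pairwise interfere (3-clique) ⇒ χ ≥ 3
  assign d→c1 h→c2 m→c1 s→c0 — no edge inside a register ⇒ χ ≤ 3
  χ = 3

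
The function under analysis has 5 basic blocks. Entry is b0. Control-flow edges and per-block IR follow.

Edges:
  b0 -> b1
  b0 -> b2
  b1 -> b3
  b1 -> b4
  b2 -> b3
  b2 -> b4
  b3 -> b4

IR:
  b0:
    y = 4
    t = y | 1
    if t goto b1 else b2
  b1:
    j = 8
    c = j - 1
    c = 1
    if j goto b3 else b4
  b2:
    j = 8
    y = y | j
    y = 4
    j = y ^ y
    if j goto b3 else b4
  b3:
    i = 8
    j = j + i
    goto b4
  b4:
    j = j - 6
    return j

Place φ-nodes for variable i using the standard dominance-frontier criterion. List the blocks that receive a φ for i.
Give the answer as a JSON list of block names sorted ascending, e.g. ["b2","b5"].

idom tree: b1←b0 b2←b0 b3←b0 b4←b0
Join-block Dom:
  b3: preds {b1,b2}: {b0,b1} ∩ {b0,b2} = {b0}; idom=b0
  b4: preds {b1,b2,b3}: {b0,b1} ∩ {b0,b2} ∩ {b0,b3} = {b0}; idom=b0

Frontier:
  b3←b1: walk b1 to b0
  b3←b2: walk b2 to b0
  b4←b1: walk b1 to b0
  b4←b2: walk b2 to b0
  b4←b3: walk b3 to b0
  DF(b0)=∅
  DF(b1)={b3,b4}
  DF(b2)={b3,b4}
  DF(b3)={b4}
  DF(b4)=∅

φ for i: defs {b3}
  DF⁺ = {b4}

Answer: ["b4"]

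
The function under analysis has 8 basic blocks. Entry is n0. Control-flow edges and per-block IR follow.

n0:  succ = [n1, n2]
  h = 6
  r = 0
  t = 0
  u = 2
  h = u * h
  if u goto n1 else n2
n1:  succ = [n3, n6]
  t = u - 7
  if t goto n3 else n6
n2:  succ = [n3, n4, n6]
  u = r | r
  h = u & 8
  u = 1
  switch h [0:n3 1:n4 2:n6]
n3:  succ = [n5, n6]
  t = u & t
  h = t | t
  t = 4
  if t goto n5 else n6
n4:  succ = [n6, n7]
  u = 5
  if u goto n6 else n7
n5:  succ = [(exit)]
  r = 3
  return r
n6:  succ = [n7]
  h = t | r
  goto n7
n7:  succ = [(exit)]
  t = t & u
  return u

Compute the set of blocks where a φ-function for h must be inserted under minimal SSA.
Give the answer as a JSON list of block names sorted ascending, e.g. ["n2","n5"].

idom tree: n1←n0 n2←n0 n3←n0 n4←n2 n5←n3 n6←n0 n7←n0
Dom at joins:
  n3: preds {n1,n2}: {n0,n1} ∩ {n0,n2} = {n0}; idom=n0
  n6: preds {n1,n2,n3,n4}: {n0,n1} ∩ {n0,n2} ∩ {n0,n3} ∩ {n0,n2,n4} = {n0}; idom=n0
  n7: preds {n4,n6}: {n0,n2,n4} ∩ {n0,n6} = {n0}; idom=n0

Frontier:
  n3←n1: walk n1 to n0
  n3←n2: walk n2 to n0
  n6←n1: walk n1 to n0
  n6←n2: walk n2 to n0
  n6←n3: walk n3 to n0
  n6←n4: walk n4→n2 to n0
  n7←n4: walk n4→n2 to n0
  n7←n6: walk n6 to n0
  DF(n0)=∅
  DF(n1)={n3,n6}
  DF(n2)={n3,n6,n7}
  DF(n3)={n6}
  DF(n4)={n6,n7}
  DF(n5)=∅
  DF(n6)={n7}
  DF(n7)=∅

φ for h: defs {n0,n2,n3,n6}
  DF⁺ = {n3,n6,n7}

Answer: ["n3", "n6", "n7"]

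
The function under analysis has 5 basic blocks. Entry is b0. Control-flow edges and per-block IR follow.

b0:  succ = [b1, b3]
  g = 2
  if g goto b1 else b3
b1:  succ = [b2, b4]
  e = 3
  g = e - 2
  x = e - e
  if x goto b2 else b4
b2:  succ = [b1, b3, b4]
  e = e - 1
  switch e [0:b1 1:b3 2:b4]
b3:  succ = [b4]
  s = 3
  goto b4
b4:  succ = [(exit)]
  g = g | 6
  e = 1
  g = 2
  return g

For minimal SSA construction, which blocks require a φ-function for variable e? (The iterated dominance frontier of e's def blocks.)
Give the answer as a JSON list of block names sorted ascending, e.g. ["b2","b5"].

idom tree: b1←b0 b2←b1 b3←b0 b4←b0
Dom∩ at merges:
  b1: preds {b0,b2}: {b0} ∩ {b0,b1,b2} = {b0}; idom=b0
  b3: preds {b0,b2}: {b0} ∩ {b0,b1,b2} = {b0}; idom=b0
  b4: preds {b1,b2,b3}: {b0,b1} ∩ {b0,b1,b2} ∩ {b0,b3} = {b0}; idom=b0

Frontier:
  b1←b0: walk · to b0
  b1←b2: walk b2→b1 to b0
  b3←b0: walk · to b0
  b3←b2: walk b2→b1 to b0
  b4←b1: walk b1 to b0
  b4←b2: walk b2→b1 to b0
  b4←b3: walk b3 to b0
  b0 → ∅
  b1 → {b1,b3,b4}
  b2 → {b1,b3,b4}
  b3 → {b4}
  b4 → ∅

φ for e: defs {b1,b2,b4}
  DF⁺ = {b1,b3,b4}

Answer: ["b1", "b3", "b4"]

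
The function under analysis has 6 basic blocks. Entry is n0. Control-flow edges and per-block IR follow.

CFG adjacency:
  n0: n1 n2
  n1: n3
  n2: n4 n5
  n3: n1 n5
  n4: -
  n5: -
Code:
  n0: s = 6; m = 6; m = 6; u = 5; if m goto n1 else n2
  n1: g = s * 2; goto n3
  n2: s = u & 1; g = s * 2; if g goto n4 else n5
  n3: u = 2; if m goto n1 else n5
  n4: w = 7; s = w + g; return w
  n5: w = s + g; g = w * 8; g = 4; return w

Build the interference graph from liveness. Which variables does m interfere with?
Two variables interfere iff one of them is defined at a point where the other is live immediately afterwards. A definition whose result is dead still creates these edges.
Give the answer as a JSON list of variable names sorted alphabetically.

Block summaries:
  n0 def {m,s,u} use ∅
  n1 def {g} use {s}
  n2 def {g,s} use {u}
  n3 def {u} use {m}
  n4 def {s,w} use {g}
  n5 def {g,w} use {g,s}

Backward fixpoint:
  n0 li=∅ lo={m,s,u}
  n1 li={m,s} lo={g,m,s}
  n2 li={u} lo={g,s}
  n3 li={g,m,s} lo={g,m,s}
  n4 li={g} lo=∅
  n5 li={g,s} lo=∅

Interference:
  g — {m,s,u,w}
  m — {g,s,u}
  s — {g,m,u,w}
  u — {g,m,s}
  w — {g,s}

N(m) = ["g", "s", "u"]

Answer: ["g", "s", "u"]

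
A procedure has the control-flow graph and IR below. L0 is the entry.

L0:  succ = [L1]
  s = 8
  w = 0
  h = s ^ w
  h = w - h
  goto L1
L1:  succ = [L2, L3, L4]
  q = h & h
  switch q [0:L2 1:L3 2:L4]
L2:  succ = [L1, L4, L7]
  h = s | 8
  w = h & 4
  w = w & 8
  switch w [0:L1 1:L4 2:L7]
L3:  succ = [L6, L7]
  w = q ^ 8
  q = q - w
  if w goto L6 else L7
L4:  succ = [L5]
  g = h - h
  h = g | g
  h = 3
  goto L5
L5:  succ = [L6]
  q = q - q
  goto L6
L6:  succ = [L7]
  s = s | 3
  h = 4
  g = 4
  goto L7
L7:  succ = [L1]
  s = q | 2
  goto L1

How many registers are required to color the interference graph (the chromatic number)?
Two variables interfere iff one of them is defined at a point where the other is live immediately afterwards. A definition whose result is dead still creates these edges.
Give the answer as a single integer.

Answer: 4

Working:
def/use:
  L0: def={h,s,w} ue=∅
  L1: def={q} ue={h}
  L2: def={h,w} ue={s}
  L3: def={q,w} ue={q}
  L4: def={g,h} ue={h}
  L5: def={q} ue={q}
  L6: def={g,h,s} ue={s}
  L7: def={s} ue={q}

Live sets:
  live L0: ∅→{h,s}
  live L1: {h,s}→{h,q,s}
  live L2: {q,s}→{h,q,s}
  live L3: {h,q,s}→{h,q,s}
  live L4: {h,q,s}→{q,s}
  live L5: {q,s}→{q,s}
  live L6: {q,s}→{h,q}
  live L7: {h,q}→{h,s}

Conflict graph:
  g↔{h,q,s}
  h↔{g,q,s,w}
  q↔{g,h,s,w}
  s↔{g,h,q,w}
  w↔{h,q,s}

Colouring:
  clique {g,h,q,s} ⇒ need ≥ 4
  assign g→r3 h→r0 q→r1 s→r2 w→r3 — no edge inside a register ⇒ χ ≤ 4
  χ = 4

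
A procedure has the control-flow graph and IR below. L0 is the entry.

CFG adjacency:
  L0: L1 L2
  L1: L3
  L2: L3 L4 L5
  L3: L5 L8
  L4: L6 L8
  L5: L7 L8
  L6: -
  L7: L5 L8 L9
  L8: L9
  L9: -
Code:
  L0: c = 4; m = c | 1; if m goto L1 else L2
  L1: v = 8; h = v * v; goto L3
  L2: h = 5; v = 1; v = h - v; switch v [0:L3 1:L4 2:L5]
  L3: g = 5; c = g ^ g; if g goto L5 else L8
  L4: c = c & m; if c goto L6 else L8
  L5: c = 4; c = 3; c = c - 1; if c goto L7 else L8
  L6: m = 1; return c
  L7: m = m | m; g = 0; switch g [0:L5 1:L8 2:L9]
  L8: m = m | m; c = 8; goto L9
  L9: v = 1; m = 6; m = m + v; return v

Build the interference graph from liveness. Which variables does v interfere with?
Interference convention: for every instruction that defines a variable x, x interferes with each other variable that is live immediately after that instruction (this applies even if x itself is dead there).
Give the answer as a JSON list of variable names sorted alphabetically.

Answer: ["c", "h", "m"]

Analysis:
Block summaries:
  L0 def {c,m} use ∅
  L1 def {h,v} use ∅
  L2 def {h,v} use ∅
  L3 def {c,g} use ∅
  L4 def {c} use {c,m}
  L5 def {c} use ∅
  L6 def {m} use {c}
  L7 def {g,m} use {m}
  L8 def {c,m} use {m}
  L9 def {m,v} use ∅

Liveness:
  live L0: ∅→{c,m}
  live L1: {m}→{m}
  live L2: {c,m}→{c,m}
  live L3: {m}→{m}
  live L4: {c,m}→{c,m}
  live L5: {m}→{m}
  live L6: {c}→∅
  live L7: {m}→{m}
  live L8: {m}→∅
  live L9: ∅→∅

Interfere edges:
  c↔{g,h,m,v}
  g↔{c,m}
  h↔{c,m,v}
  m↔{c,g,h,v}
  v↔{c,h,m}

N(v) = ["c", "h", "m"]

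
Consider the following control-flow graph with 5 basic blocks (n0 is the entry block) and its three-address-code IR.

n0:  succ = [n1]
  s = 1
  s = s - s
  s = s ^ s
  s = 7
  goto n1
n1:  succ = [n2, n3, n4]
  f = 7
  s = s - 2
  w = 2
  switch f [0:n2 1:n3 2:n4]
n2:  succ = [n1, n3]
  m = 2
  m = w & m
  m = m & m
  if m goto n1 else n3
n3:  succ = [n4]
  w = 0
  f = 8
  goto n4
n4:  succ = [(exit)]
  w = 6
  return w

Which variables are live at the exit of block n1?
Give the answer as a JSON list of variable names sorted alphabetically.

Block summaries:
  n0 def {s} use ∅
  n1 def {f,s,w} use {s}
  n2 def {m} use {w}
  n3 def {f,w} use ∅
  n4 def {w} use ∅

Backward fixpoint:
  n0: in=∅ out={s}
  n1: in={s} out={s,w}
  n2: in={s,w} out={s}
  n3: in=∅ out=∅
  n4: in=∅ out=∅

live-out(n1) = ["s", "w"]

Answer: ["s", "w"]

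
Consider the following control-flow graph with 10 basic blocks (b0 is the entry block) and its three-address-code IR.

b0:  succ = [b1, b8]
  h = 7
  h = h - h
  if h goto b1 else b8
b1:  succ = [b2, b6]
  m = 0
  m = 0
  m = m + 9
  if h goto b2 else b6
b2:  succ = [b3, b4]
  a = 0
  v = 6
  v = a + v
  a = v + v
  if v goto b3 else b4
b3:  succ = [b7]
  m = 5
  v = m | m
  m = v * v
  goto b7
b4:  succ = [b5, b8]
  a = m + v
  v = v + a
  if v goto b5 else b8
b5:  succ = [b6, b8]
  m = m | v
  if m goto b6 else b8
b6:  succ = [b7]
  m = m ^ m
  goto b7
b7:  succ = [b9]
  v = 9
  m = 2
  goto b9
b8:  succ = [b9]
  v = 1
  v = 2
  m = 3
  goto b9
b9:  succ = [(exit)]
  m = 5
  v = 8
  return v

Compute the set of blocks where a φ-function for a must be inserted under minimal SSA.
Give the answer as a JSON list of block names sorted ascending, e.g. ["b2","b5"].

idom tree: b1←b0 b2←b1 b3←b2 b4←b2 b5←b4 b6←b1 b7←b1 b8←b0 b9←b0
Dom at joins:
  b6: preds {b1,b5}: {b0,b1} ∩ {b0,b1,b2,b4,b5} = {b0,b1}; idom=b1
  b7: preds {b3,b6}: {b0,b1,b2,b3} ∩ {b0,b1,b6} = {b0,b1}; idom=b1
  b8: preds {b0,b4,b5}: {b0} ∩ {b0,b1,b2,b4} ∩ {b0,b1,b2,b4,b5} = {b0}; idom=b0
  b9: preds {b7,b8}: {b0,b1,b7} ∩ {b0,b8} = {b0}; idom=b0

DF derivation:
  join b6 pred b1: · stop@b1
  join b6 pred b5: b5→b4→b2 stop@b1
  join b7 pred b3: b3→b2 stop@b1
  join b7 pred b6: b6 stop@b1
  join b8 pred b0: · stop@b0
  join b8 pred b4: b4→b2→b1 stop@b0
  join b8 pred b5: b5→b4→b2→b1 stop@b0
  join b9 pred b7: b7→b1 stop@b0
  join b9 pred b8: b8 stop@b0
  DF(b0)=∅
  DF(b1)={b8,b9}
  DF(b2)={b6,b7,b8}
  DF(b3)={b7}
  DF(b4)={b6,b8}
  DF(b5)={b6,b8}
  DF(b6)={b7}
  DF(b7)={b9}
  DF(b8)={b9}
  DF(b9)=∅

φ for a: defs {b2,b4}
  DF⁺ = {b6,b7,b8,b9}

Answer: ["b6", "b7", "b8", "b9"]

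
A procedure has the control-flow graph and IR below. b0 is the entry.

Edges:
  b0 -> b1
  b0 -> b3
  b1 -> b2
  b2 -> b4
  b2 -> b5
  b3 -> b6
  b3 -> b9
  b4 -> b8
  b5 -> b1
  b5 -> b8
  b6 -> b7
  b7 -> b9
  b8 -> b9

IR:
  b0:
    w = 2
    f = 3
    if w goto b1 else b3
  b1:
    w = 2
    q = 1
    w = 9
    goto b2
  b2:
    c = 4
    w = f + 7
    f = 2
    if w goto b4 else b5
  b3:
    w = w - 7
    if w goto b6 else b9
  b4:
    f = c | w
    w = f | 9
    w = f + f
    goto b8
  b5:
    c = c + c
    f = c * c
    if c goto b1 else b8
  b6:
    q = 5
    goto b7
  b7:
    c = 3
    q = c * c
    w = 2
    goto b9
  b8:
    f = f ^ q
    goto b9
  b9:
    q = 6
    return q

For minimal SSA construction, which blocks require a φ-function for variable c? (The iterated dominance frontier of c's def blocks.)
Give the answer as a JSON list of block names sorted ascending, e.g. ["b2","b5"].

Answer: ["b1", "b8", "b9"]

Analysis:
idom tree: b1←b0 b2←b1 b3←b0 b4←b2 b5←b2 b6←b3 b7←b6 b8←b2 b9←b0
Dom∩ at merges:
  b1: preds {b0,b5}: {b0} ∩ {b0,b1,b2,b5} = {b0}; idom=b0
  b8: preds {b4,b5}: {b0,b1,b2,b4} ∩ {b0,b1,b2,b5} = {b0,b1,b2}; idom=b2
  b9: preds {b3,b7,b8}: {b0,b3} ∩ {b0,b3,b6,b7} ∩ {b0,b1,b2,b8} = {b0}; idom=b0

Frontier:
  join b1 pred b0: · stop@b0
  join b1 pred b5: b5→b2→b1 stop@b0
  join b8 pred b4: b4 stop@b2
  join b8 pred b5: b5 stop@b2
  join b9 pred b3: b3 stop@b0
  join b9 pred b7: b7→b6→b3 stop@b0
  join b9 pred b8: b8→b2→b1 stop@b0
  DF(b0)=∅
  DF(b1)={b1,b9}
  DF(b2)={b1,b9}
  DF(b3)={b9}
  DF(b4)={b8}
  DF(b5)={b1,b8}
  DF(b6)={b9}
  DF(b7)={b9}
  DF(b8)={b9}
  DF(b9)=∅

φ for c: defs {b2,b5,b7}
  DF⁺ = {b1,b8,b9}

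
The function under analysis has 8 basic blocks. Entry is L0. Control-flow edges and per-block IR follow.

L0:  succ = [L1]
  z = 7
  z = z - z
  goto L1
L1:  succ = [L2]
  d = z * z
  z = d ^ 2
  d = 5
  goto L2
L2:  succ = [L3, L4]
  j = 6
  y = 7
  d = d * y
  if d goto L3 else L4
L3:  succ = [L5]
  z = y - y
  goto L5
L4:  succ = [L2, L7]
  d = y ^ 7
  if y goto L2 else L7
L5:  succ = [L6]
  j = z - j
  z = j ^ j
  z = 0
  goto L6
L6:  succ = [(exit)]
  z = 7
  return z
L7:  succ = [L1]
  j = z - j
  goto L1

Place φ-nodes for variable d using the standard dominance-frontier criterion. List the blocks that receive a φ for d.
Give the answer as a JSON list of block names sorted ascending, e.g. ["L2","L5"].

Answer: ["L1", "L2"]

Analysis:
idom tree: L1←L0 L2←L1 L3←L2 L4←L2 L5←L3 L6←L5 L7←L4
Dom at joins:
  L1: preds {L0,L7}: {L0} ∩ {L0,L1,L2,L4,L7} = {L0}; idom=L0
  L2: preds {L1,L4}: {L0,L1} ∩ {L0,L1,L2,L4} = {L0,L1}; idom=L1

DF walk-up:
  L1←L0: walk · to L0
  L1←L7: walk L7→L4→L2→L1 to L0
  L2←L1: walk · to L1
  L2←L4: walk L4→L2 to L1
  DF(L0)=∅
  DF(L1)={L1}
  DF(L2)={L1,L2}
  DF(L3)=∅
  DF(L4)={L1,L2}
  DF(L5)=∅
  DF(L6)=∅
  DF(L7)={L1}

φ for d: defs {L1,L2,L4}
  DF⁺ = {L1,L2}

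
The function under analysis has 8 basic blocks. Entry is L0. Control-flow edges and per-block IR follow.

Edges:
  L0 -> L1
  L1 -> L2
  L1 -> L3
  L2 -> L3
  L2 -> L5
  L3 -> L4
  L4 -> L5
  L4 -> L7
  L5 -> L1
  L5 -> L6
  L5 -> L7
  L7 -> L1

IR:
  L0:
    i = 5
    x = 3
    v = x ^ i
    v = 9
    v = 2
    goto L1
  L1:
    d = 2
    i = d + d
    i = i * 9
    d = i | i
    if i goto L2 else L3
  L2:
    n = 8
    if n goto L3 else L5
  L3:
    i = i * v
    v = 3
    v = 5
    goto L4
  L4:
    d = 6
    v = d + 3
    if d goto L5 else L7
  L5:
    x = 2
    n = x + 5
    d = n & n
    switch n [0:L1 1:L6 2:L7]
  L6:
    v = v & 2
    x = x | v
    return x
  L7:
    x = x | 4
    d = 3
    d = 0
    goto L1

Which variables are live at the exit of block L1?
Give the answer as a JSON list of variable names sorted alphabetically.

Block summaries:
  L0: def={i,v,x} ue=∅
  L1: def={d,i} ue=∅
  L2: def={n} ue=∅
  L3: def={i,v} ue={i,v}
  L4: def={d,v} ue=∅
  L5: def={d,n,x} ue=∅
  L6: def={v,x} ue={v,x}
  L7: def={d,x} ue={x}

Live sets:
  live L0: ∅→{v,x}
  live L1: {v,x}→{i,v,x}
  live L2: {i,v,x}→{i,v,x}
  live L3: {i,v,x}→{x}
  live L4: {x}→{v,x}
  live L5: {v}→{v,x}
  live L6: {v,x}→∅
  live L7: {v,x}→{v,x}

live-out(L1) = ["i", "v", "x"]

Answer: ["i", "v", "x"]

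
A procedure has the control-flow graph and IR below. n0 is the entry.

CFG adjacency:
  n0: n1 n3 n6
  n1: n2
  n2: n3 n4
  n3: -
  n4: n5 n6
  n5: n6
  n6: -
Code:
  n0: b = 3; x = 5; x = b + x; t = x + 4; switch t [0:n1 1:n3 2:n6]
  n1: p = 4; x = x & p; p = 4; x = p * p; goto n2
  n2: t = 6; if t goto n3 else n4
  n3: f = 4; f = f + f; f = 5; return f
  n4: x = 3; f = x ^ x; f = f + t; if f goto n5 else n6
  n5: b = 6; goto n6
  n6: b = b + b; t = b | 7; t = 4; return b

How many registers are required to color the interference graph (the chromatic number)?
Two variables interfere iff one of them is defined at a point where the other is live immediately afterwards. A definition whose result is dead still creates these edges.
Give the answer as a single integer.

Answer: 3

Working:
Per-block:
  n0 def {b,t,x} use ∅
  n1 def {p,x} use {x}
  n2 def {t} use ∅
  n3 def {f} use ∅
  n4 def {f,x} use {t}
  n5 def {b} use ∅
  n6 def {b,t} use {b}

Live sets:
  n0 li=∅ lo={b,x}
  n1 li={b,x} lo={b}
  n2 li={b} lo={b,t}
  n3 li=∅ lo=∅
  n4 li={b,t} lo={b}
  n5 li=∅ lo={b}
  n6 li={b} lo=∅

Interfere edges:
  b — {f,p,t,x}
  f — {b,t}
  p — {b,x}
  t — {b,f,x}
  x — {b,p,t}

Chromatic number:
  {b,f,t} pairwise interfere (3-clique) ⇒ χ ≥ 3
  assign b→c0 f→c2 p→c1 t→c1 x→c2 — no edge inside a register ⇒ χ ≤ 3
  χ = 3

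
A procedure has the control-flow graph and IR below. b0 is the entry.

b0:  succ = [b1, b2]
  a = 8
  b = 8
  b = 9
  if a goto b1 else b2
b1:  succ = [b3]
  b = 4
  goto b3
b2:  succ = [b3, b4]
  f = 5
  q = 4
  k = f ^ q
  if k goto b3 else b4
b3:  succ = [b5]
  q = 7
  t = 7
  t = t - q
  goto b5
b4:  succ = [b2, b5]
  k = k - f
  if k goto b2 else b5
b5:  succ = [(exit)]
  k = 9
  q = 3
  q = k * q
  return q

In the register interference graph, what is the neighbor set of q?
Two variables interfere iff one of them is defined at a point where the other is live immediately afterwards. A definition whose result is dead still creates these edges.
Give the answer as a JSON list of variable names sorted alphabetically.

def/use:
  b0: {a,b} / ∅
  b1: {b} / ∅
  b2: {f,k,q} / ∅
  b3: {q,t} / ∅
  b4: {k} / {f,k}
  b5: {k,q} / ∅

Backward fixpoint:
  live b0: ∅→∅
  live b1: ∅→∅
  live b2: ∅→{f,k}
  live b3: ∅→∅
  live b4: {f,k}→∅
  live b5: ∅→∅

Interference:
  a — {b}
  b — {a}
  f — {k,q}
  k — {f,q}
  q — {f,k,t}
  t — {q}

N(q) = ["f", "k", "t"]

Answer: ["f", "k", "t"]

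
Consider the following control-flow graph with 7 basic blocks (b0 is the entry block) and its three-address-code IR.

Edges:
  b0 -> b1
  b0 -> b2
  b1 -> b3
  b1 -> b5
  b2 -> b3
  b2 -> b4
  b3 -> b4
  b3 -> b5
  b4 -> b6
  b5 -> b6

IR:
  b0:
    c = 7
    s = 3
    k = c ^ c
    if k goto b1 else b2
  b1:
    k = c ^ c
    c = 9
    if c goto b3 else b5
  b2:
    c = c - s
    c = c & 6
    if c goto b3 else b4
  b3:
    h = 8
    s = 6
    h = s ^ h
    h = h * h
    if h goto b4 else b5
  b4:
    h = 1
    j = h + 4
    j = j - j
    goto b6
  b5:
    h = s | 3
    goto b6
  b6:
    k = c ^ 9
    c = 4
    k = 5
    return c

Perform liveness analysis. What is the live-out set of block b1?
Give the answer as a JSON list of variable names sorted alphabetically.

Per-block:
  b0: def={c,k,s} ue=∅
  b1: def={c,k} ue={c}
  b2: def={c} ue={c,s}
  b3: def={h,s} ue=∅
  b4: def={h,j} ue=∅
  b5: def={h} ue={s}
  b6: def={c,k} ue={c}

Backward fixpoint:
  b0: in=∅ out={c,s}
  b1: in={c,s} out={c,s}
  b2: in={c,s} out={c}
  b3: in={c} out={c,s}
  b4: in={c} out={c}
  b5: in={c,s} out={c}
  b6: in={c} out=∅

live-out(b1) = ["c", "s"]

Answer: ["c", "s"]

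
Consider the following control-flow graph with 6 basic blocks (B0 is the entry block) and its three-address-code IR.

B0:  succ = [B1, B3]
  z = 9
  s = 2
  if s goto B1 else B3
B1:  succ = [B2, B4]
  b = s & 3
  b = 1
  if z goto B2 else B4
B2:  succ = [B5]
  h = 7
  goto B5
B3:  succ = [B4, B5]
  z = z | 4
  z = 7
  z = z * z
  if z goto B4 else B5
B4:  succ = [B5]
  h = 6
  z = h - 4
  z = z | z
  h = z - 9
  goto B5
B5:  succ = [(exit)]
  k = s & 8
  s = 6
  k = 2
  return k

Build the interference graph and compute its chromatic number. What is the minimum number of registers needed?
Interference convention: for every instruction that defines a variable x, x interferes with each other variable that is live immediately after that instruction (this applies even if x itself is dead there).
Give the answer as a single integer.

def/use:
  B0 def {s,z} use ∅
  B1 def {b} use {s,z}
  B2 def {h} use ∅
  B3 def {z} use {z}
  B4 def {h,z} use ∅
  B5 def {k,s} use {s}

Live sets:
  B0 li=∅ lo={s,z}
  B1 li={s,z} lo={s}
  B2 li={s} lo={s}
  B3 li={s,z} lo={s}
  B4 li={s} lo={s}
  B5 li={s} lo=∅

Interfere edges:
  b: {s,z}
  h: {s}
  k: ∅
  s: {b,h,z}
  z: {b,s}

Chromatic number:
  {b,s,z} pairwise interfere (3-clique) ⇒ χ ≥ 3
  3-colouring: R0={k,s}  R1={b,h}  R2={z}
  χ = 3

Answer: 3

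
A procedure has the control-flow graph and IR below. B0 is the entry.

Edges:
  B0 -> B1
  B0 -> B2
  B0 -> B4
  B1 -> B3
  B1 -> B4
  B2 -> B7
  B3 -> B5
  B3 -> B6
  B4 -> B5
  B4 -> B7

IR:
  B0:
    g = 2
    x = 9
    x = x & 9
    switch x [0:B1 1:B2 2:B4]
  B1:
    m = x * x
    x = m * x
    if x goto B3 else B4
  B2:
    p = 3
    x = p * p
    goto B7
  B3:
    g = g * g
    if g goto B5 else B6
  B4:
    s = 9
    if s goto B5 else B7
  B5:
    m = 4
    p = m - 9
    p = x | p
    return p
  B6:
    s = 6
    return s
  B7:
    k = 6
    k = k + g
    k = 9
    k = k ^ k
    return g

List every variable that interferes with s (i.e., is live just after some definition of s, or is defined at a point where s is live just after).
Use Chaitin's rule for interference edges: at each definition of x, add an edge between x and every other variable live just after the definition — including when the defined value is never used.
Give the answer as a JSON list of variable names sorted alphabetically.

Answer: ["g", "x"]

Working:
Block summaries:
  B0: {g,x} / ∅
  B1: {m,x} / {x}
  B2: {p,x} / ∅
  B3: {g} / {g}
  B4: {s} / ∅
  B5: {m,p} / {x}
  B6: {s} / ∅
  B7: {k} / {g}

Liveness:
  live B0: ∅→{g,x}
  live B1: {g,x}→{g,x}
  live B2: {g}→{g}
  live B3: {g,x}→{x}
  live B4: {g,x}→{g,x}
  live B5: {x}→∅
  live B6: ∅→∅
  live B7: {g}→∅

Conflict graph:
  g — {k,m,p,s,x}
  k — {g}
  m — {g,x}
  p — {g,x}
  s — {g,x}
  x — {g,m,p,s}

N(s) = ["g", "x"]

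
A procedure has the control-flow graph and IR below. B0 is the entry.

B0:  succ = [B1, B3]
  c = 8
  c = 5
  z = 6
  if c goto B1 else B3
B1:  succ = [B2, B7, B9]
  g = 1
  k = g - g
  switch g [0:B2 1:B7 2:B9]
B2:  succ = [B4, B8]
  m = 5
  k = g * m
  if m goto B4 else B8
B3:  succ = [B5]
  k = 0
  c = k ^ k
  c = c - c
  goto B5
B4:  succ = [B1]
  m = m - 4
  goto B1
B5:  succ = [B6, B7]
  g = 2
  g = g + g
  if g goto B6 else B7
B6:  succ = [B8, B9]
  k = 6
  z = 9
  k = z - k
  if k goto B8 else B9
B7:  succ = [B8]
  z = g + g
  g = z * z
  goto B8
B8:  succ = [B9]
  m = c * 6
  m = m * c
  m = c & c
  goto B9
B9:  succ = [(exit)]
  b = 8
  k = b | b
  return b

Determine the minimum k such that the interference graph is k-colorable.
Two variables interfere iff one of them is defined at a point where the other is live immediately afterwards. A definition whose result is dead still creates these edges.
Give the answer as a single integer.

Block summaries:
  B0: def={c,z} ue=∅
  B1: def={g,k} ue=∅
  B2: def={k,m} ue={g}
  B3: def={c,k} ue=∅
  B4: def={m} ue={m}
  B5: def={g} ue=∅
  B6: def={k,z} ue=∅
  B7: def={g,z} ue={g}
  B8: def={m} ue={c}
  B9: def={b,k} ue=∅

Liveness:
  B0 li=∅ lo={c}
  B1 li={c} lo={c,g}
  B2 li={c,g} lo={c,m}
  B3 li=∅ lo={c}
  B4 li={c,m} lo={c}
  B5 li={c} lo={c,g}
  B6 li={c} lo={c}
  B7 li={c,g} lo={c}
  B8 li={c} lo=∅
  B9 li=∅ lo=∅

Interfere edges:
  b↔{k}
  c↔{g,k,m,z}
  g↔{c,k,m}
  k↔{b,c,g,m,z}
  m↔{c,g,k}
  z↔{c,k}

Chromatic number:
  clique {c,g,k,m} ⇒ need ≥ 4
  4-colouring: r0={k}  r1={b,c}  r2={g,z}  r3={m}
  χ = 4

Answer: 4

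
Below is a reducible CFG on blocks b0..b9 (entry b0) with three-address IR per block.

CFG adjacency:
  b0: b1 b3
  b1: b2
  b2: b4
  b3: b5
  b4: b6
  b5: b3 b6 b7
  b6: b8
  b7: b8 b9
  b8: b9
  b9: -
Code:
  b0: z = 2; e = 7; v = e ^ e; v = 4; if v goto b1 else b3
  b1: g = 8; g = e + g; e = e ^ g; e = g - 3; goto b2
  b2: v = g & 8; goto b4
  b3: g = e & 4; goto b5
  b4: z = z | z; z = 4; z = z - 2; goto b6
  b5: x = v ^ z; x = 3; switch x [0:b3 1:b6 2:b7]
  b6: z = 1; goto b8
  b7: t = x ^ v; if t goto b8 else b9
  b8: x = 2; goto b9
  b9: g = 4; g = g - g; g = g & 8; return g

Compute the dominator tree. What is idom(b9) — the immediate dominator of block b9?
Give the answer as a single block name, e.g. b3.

Answer: b0

Derivation:
idom tree: b1←b0 b2←b1 b3←b0 b4←b2 b5←b3 b6←b0 b7←b5 b8←b0 b9←b0
Dom∩ at merges:
  b3: preds {b0,b5}: {b0} ∩ {b0,b3,b5} = {b0}; idom=b0
  b6: preds {b4,b5}: {b0,b1,b2,b4} ∩ {b0,b3,b5} = {b0}; idom=b0
  b8: preds {b6,b7}: {b0,b6} ∩ {b0,b3,b5,b7} = {b0}; idom=b0
  b9: preds {b7,b8}: {b0,b3,b5,b7} ∩ {b0,b8} = {b0}; idom=b0

idom(b9) = b0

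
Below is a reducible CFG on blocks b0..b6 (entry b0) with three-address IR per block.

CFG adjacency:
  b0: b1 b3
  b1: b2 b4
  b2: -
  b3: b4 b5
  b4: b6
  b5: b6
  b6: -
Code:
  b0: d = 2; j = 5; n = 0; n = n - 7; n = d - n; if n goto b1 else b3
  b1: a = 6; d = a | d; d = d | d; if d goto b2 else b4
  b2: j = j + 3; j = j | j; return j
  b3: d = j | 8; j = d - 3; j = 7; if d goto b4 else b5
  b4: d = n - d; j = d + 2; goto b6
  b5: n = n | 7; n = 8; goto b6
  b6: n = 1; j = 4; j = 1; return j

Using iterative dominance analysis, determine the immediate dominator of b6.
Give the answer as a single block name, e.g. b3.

idom tree: b1←b0 b2←b1 b3←b0 b4←b0 b5←b3 b6←b0
Dom at joins:
  b4: preds {b1,b3}: {b0,b1} ∩ {b0,b3} = {b0}; idom=b0
  b6: preds {b4,b5}: {b0,b4} ∩ {b0,b3,b5} = {b0}; idom=b0

idom(b6) = b0

Answer: b0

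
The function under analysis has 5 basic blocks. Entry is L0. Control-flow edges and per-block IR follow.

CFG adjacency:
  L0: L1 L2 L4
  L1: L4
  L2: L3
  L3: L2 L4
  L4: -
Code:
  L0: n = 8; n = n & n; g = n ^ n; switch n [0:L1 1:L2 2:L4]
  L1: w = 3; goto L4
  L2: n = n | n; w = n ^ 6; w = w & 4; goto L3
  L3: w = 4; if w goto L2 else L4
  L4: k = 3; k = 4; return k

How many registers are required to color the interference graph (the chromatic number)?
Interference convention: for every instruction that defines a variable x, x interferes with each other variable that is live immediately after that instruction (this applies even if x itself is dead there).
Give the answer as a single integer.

Answer: 2

Derivation:
Block summaries:
  L0 def {g,n} use ∅
  L1 def {w} use ∅
  L2 def {n,w} use {n}
  L3 def {w} use ∅
  L4 def {k} use ∅

Liveness:
  live L0: ∅→{n}
  live L1: ∅→∅
  live L2: {n}→{n}
  live L3: {n}→{n}
  live L4: ∅→∅

Interference:
  g — {n}
  k — ∅
  n — {g,w}
  w — {n}

Colouring:
  {g,n} pairwise interfere (2-clique) ⇒ χ ≥ 2
  assign g→c1 k→c0 n→c0 w→c1 — no edge inside a register ⇒ χ ≤ 2
  χ = 2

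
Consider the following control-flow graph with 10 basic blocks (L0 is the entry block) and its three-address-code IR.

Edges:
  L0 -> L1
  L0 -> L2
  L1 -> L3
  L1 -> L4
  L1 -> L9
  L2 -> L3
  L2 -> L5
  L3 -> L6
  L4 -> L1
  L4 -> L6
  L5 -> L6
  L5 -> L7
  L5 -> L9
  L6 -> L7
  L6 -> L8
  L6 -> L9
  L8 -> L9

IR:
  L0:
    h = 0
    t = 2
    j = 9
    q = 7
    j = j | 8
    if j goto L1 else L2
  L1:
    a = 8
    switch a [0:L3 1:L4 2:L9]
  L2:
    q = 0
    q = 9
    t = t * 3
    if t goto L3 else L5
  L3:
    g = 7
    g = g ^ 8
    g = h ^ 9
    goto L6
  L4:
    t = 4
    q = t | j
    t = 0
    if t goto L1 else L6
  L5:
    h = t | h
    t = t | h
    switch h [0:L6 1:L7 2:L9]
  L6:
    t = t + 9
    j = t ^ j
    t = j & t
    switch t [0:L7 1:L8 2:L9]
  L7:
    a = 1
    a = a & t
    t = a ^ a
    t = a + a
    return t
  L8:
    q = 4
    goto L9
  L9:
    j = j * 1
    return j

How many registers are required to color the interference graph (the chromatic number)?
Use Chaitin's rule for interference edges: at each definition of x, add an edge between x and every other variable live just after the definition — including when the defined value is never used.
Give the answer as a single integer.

Answer: 4

Working:
def/use:
  L0: def={h,j,q,t} ue=∅
  L1: def={a} ue=∅
  L2: def={q,t} ue={t}
  L3: def={g} ue={h}
  L4: def={q,t} ue={j}
  L5: def={h,t} ue={h,t}
  L6: def={j,t} ue={j,t}
  L7: def={a,t} ue={t}
  L8: def={q} ue=∅
  L9: def={j} ue={j}

Liveness:
  L0: in=∅ out={h,j,t}
  L1: in={h,j,t} out={h,j,t}
  L2: in={h,j,t} out={h,j,t}
  L3: in={h,j,t} out={j,t}
  L4: in={h,j} out={h,j,t}
  L5: in={h,j,t} out={j,t}
  L6: in={j,t} out={j,t}
  L7: in={t} out=∅
  L8: in={j} out={j}
  L9: in={j} out=∅

Conflict graph:
  a: {h,j,t}
  g: {h,j,t}
  h: {a,g,j,q,t}
  j: {a,g,h,q,t}
  q: {h,j,t}
  t: {a,g,h,j,q}

Registers:
  lower bound: {a,h,j,t} mutually conflict ⇒ χ ≥ 4
  4-colouring: c0={h}  c1={j}  c2={t}  c3={a,g,q}
  χ = 4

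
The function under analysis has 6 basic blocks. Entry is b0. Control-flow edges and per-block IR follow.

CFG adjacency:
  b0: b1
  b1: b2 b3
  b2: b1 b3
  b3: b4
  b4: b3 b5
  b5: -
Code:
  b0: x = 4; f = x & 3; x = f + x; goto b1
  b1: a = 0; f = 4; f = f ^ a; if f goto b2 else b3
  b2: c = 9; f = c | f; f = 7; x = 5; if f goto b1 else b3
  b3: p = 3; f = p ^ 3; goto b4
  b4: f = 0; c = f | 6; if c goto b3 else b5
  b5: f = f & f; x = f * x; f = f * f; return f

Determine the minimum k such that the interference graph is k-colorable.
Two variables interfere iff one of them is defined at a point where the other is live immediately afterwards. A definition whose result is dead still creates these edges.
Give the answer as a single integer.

Block summaries:
  b0: {f,x} / ∅
  b1: {a,f} / ∅
  b2: {c,f,x} / {f}
  b3: {f,p} / ∅
  b4: {c,f} / ∅
  b5: {f,x} / {f,x}

Liveness:
  b0 li=∅ lo={x}
  b1 li={x} lo={f,x}
  b2 li={f} lo={x}
  b3 li={x} lo={x}
  b4 li={x} lo={f,x}
  b5 li={f,x} lo=∅

Interference:
  a — {f,x}
  c — {f,x}
  f — {a,c,x}
  p — {x}
  x — {a,c,f,p}

Registers:
  lower bound: {a,f,x} mutually conflict ⇒ χ ≥ 3
  assign a→R2 c→R2 f→R1 p→R1 x→R0 — no edge inside a register ⇒ χ ≤ 3
  χ = 3

Answer: 3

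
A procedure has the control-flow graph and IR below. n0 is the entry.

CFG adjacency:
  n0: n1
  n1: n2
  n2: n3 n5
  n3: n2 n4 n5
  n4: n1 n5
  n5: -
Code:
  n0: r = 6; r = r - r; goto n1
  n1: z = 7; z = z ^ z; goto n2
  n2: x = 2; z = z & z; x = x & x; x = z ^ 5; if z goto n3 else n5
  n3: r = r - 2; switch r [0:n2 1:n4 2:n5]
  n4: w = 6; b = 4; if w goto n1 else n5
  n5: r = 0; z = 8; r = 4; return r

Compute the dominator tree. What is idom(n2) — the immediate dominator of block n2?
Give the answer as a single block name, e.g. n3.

idom tree: n1←n0 n2←n1 n3←n2 n4←n3 n5←n2
Dom at joins:
  n1: preds {n0,n4}: {n0} ∩ {n0,n1,n2,n3,n4} = {n0}; idom=n0
  n2: preds {n1,n3}: {n0,n1} ∩ {n0,n1,n2,n3} = {n0,n1}; idom=n1
  n5: preds {n2,n3,n4}: {n0,n1,n2} ∩ {n0,n1,n2,n3} ∩ {n0,n1,n2,n3,n4} = {n0,n1,n2}; idom=n2

idom(n2) = n1

Answer: n1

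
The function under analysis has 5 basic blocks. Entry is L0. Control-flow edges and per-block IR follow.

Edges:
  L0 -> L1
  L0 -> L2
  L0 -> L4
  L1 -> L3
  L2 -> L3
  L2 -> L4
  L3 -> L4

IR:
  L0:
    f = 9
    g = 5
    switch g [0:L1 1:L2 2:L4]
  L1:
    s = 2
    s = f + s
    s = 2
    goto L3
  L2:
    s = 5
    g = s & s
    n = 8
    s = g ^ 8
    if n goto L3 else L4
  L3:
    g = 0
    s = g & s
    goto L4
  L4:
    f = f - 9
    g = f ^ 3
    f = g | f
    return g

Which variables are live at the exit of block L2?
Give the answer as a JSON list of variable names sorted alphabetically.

Block summaries:
  L0: {f,g} / ∅
  L1: {s} / {f}
  L2: {g,n,s} / ∅
  L3: {g,s} / {s}
  L4: {f,g} / {f}

Liveness:
  L0: in=∅ out={f}
  L1: in={f} out={f,s}
  L2: in={f} out={f,s}
  L3: in={f,s} out={f}
  L4: in={f} out=∅

live-out(L2) = ["f", "s"]

Answer: ["f", "s"]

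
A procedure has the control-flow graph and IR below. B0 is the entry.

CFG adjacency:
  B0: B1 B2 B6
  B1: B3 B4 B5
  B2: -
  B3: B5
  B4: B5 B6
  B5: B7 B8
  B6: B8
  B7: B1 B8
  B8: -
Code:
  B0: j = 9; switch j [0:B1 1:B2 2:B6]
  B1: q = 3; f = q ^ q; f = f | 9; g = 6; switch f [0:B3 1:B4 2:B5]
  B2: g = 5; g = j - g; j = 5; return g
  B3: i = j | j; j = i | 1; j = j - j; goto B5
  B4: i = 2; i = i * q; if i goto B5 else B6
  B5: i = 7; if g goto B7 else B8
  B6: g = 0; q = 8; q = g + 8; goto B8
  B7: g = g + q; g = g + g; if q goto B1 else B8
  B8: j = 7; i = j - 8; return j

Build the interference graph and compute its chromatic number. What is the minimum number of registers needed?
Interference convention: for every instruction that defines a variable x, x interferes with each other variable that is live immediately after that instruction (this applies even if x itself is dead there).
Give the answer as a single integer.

Answer: 4

Analysis:
Block summaries:
  B0 def {j} use ∅
  B1 def {f,g,q} use ∅
  B2 def {g,j} use {j}
  B3 def {i,j} use {j}
  B4 def {i} use {q}
  B5 def {i} use {g}
  B6 def {g,q} use ∅
  B7 def {g} use {g,q}
  B8 def {i,j} use ∅

Liveness:
  B0 li=∅ lo={j}
  B1 li={j} lo={g,j,q}
  B2 li={j} lo=∅
  B3 li={g,j,q} lo={g,j,q}
  B4 li={g,j,q} lo={g,j,q}
  B5 li={g,j,q} lo={g,j,q}
  B6 li=∅ lo=∅
  B7 li={g,j,q} lo={j}
  B8 li=∅ lo=∅

Conflict graph:
  f — {g,j,q}
  g — {f,i,j,q}
  i — {g,j,q}
  j — {f,g,i,q}
  q — {f,g,i,j}

Colouring:
  clique {f,g,j,q} ⇒ need ≥ 4
  assign f→c3 g→c0 i→c3 j→c1 q→c2 — no edge inside a register ⇒ χ ≤ 4
  χ = 4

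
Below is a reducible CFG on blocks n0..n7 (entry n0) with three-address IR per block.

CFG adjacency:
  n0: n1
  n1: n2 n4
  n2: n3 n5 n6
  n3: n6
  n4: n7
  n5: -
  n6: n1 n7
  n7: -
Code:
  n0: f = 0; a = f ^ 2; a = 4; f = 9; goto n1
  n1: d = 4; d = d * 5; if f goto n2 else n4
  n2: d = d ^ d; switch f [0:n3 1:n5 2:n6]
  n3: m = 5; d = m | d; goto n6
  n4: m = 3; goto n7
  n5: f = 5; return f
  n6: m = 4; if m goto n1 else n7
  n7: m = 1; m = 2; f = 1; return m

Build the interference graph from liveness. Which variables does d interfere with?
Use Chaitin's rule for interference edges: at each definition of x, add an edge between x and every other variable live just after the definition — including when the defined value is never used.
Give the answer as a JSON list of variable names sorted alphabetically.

Answer: ["f", "m"]

Working:
Per-block:
  n0: {a,f} / ∅
  n1: {d} / {f}
  n2: {d} / {d,f}
  n3: {d,m} / {d}
  n4: {m} / ∅
  n5: {f} / ∅
  n6: {m} / ∅
  n7: {f,m} / ∅

Live sets:
  n0 li=∅ lo={f}
  n1 li={f} lo={d,f}
  n2 li={d,f} lo={d,f}
  n3 li={d,f} lo={f}
  n4 li=∅ lo=∅
  n5 li=∅ lo=∅
  n6 li={f} lo={f}
  n7 li=∅ lo=∅

Interference:
  a: ∅
  d: {f,m}
  f: {d,m}
  m: {d,f}

N(d) = ["f", "m"]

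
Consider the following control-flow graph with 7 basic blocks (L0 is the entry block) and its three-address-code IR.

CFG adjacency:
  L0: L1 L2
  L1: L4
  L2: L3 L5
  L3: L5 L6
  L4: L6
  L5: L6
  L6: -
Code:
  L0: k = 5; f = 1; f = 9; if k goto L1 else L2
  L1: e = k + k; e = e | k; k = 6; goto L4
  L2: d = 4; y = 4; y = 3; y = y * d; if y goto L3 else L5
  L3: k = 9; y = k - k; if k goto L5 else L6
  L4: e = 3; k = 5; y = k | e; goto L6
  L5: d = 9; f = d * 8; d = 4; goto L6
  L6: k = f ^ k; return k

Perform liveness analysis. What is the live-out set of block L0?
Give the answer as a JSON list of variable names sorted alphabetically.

Answer: ["f", "k"]

Analysis:
Block summaries:
  L0: def={f,k} ue=∅
  L1: def={e,k} ue={k}
  L2: def={d,y} ue=∅
  L3: def={k,y} ue=∅
  L4: def={e,k,y} ue=∅
  L5: def={d,f} ue=∅
  L6: def={k} ue={f,k}

Liveness:
  L0 li=∅ lo={f,k}
  L1 li={f,k} lo={f}
  L2 li={f,k} lo={f,k}
  L3 li={f} lo={f,k}
  L4 li={f} lo={f,k}
  L5 li={k} lo={f,k}
  L6 li={f,k} lo=∅

live-out(L0) = ["f", "k"]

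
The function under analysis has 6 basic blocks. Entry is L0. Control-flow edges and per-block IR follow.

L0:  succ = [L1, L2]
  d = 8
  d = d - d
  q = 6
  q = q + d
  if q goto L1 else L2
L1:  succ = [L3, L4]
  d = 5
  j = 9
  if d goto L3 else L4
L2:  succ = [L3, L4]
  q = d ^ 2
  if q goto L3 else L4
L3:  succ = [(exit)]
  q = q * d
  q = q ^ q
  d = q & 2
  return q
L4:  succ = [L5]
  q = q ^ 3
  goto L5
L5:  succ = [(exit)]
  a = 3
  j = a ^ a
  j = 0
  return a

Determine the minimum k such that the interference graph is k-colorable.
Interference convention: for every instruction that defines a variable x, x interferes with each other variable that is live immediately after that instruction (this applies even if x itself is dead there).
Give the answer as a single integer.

Answer: 3

Derivation:
Per-block:
  L0: {d,q} / ∅
  L1: {d,j} / ∅
  L2: {q} / {d}
  L3: {d,q} / {d,q}
  L4: {q} / {q}
  L5: {a,j} / ∅

Liveness:
  L0 li=∅ lo={d,q}
  L1 li={q} lo={d,q}
  L2 li={d} lo={d,q}
  L3 li={d,q} lo=∅
  L4 li={q} lo=∅
  L5 li=∅ lo=∅

Interference:
  a↔{j}
  d↔{j,q}
  j↔{a,d,q}
  q↔{d,j}

Registers:
  lower bound: {d,j,q} mutually conflict ⇒ χ ≥ 3
  3-colouring: R0={j}  R1={a,d}  R2={q}
  χ = 3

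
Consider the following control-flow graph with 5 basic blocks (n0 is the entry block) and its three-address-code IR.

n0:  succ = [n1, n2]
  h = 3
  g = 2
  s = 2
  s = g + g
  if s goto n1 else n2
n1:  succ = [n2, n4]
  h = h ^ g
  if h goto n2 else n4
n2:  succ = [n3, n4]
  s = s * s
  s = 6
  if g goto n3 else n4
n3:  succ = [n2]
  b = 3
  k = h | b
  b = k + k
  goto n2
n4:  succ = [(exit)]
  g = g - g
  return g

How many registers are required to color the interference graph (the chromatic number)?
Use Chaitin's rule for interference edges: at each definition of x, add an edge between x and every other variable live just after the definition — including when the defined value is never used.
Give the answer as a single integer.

Answer: 4

Analysis:
def/use:
  n0 def {g,h,s} use ∅
  n1 def {h} use {g,h}
  n2 def {s} use {g,s}
  n3 def {b,k} use {h}
  n4 def {g} use {g}

Liveness:
  n0 li=∅ lo={g,h,s}
  n1 li={g,h,s} lo={g,h,s}
  n2 li={g,h,s} lo={g,h,s}
  n3 li={g,h,s} lo={g,h,s}
  n4 li={g} lo=∅

Interference:
  b↔{g,h,s}
  g↔{b,h,k,s}
  h↔{b,g,k,s}
  k↔{g,h,s}
  s↔{b,g,h,k}

Registers:
  {b,g,h,s} pairwise interfere (4-clique) ⇒ χ ≥ 4
  assign b→R3 g→R0 h→R1 k→R3 s→R2 — no edge inside a register ⇒ χ ≤ 4
  χ = 4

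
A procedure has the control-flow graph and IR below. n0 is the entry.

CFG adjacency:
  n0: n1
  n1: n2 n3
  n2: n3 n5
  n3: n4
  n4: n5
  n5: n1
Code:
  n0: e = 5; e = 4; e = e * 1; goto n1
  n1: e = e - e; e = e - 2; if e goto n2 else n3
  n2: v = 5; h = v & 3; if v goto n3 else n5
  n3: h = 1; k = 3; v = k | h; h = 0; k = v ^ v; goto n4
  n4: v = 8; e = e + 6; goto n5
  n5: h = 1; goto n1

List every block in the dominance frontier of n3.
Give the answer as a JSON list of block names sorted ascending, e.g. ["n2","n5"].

idom tree: n1←n0 n2←n1 n3←n1 n4←n3 n5←n1
Dom at joins:
  n1: preds {n0,n5}: {n0} ∩ {n0,n1,n5} = {n0}; idom=n0
  n3: preds {n1,n2}: {n0,n1} ∩ {n0,n1,n2} = {n0,n1}; idom=n1
  n5: preds {n2,n4}: {n0,n1,n2} ∩ {n0,n1,n3,n4} = {n0,n1}; idom=n1

Frontier:
  join n1 pred n0: · stop@n0
  join n1 pred n5: n5→n1 stop@n0
  join n3 pred n1: · stop@n1
  join n3 pred n2: n2 stop@n1
  join n5 pred n2: n2 stop@n1
  join n5 pred n4: n4→n3 stop@n1
  n0: DF=∅
  n1: DF={n1}
  n2: DF={n3,n5}
  n3: DF={n5}
  n4: DF={n5}
  n5: DF={n1}

DF(n3) = ["n5"]

Answer: ["n5"]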